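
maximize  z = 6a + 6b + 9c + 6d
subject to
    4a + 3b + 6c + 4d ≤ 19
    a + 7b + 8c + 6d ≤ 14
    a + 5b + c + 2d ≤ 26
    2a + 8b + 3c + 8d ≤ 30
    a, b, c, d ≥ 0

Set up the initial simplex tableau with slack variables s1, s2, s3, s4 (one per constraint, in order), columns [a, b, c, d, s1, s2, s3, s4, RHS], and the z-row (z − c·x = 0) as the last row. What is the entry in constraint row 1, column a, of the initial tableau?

4

Constraint 1 has coefficient 4 on a.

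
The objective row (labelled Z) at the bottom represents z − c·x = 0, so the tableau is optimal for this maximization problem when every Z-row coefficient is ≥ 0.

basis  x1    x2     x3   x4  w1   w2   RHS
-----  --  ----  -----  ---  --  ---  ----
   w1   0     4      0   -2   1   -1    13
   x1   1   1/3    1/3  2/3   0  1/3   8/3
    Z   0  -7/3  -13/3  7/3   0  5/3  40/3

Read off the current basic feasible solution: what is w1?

13

w1 is basic (row 1); its value is the RHS of that row, 13.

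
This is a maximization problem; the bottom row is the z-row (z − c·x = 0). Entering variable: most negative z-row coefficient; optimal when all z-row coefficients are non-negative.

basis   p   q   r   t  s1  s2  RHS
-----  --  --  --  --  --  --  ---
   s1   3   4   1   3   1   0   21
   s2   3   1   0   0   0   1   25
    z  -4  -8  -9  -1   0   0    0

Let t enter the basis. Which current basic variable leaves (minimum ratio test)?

s1

Column t entries and ratios — s1: 21/3 = 7; s2: 0 ≤ 0, skip.
Smallest ratio is 7 in the row of s1, so s1 leaves.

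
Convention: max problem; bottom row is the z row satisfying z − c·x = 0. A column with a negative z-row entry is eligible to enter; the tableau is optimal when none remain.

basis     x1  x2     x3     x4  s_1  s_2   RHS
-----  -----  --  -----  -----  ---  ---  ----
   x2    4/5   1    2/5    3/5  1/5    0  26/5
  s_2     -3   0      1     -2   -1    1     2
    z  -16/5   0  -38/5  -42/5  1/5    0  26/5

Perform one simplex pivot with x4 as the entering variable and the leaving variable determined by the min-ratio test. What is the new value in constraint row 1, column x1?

4/3

Ratio test on column x4 — row 1: (26/5)/(3/5) = 26/3; row 2: entry -2 ≤ 0. Minimum is 26/3 at row 1 (x2 leaves); pivot element 3/5.
Divide row 1 by 3/5; eliminate column x4 from the other rows.
In the new row 1, the x1 entry is the old entry divided by the pivot: (4/5)/(3/5) = 4/3.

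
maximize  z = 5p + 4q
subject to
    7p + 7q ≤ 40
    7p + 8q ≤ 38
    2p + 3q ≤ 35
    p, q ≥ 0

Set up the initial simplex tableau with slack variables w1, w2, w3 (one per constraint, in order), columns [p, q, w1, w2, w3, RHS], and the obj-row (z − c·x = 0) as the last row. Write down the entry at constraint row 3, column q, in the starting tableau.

Constraint 3 has coefficient 3 on q.

3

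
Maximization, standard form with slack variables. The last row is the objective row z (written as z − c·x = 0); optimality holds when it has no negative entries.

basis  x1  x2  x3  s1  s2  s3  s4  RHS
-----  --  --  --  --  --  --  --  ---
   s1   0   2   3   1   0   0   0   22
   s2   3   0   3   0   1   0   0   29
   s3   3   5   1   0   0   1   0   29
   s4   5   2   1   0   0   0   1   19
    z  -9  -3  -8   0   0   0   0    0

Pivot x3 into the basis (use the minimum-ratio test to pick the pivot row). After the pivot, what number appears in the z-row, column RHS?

176/3

Ratio test on column x3 — row 1: 22/3 = 22/3; row 2: 29/3 = 29/3; row 3: 29/1 = 29; row 4: 19/1 = 19. Minimum is 22/3 at row 1 (s1 leaves); pivot element 3.
Divide row 1 by 3; eliminate column x3 from the other rows.
z-row update in column RHS: 0 − (-8)·(22/3) = 176/3.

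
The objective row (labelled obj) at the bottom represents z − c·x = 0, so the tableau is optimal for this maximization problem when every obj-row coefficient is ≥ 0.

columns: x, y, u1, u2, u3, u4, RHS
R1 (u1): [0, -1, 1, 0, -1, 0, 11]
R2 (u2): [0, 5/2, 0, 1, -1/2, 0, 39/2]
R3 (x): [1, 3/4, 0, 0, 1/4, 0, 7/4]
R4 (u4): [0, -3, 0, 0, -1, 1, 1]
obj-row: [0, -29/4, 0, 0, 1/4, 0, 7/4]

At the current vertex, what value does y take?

0

y is not in the basis, so in the current basic feasible solution y = 0.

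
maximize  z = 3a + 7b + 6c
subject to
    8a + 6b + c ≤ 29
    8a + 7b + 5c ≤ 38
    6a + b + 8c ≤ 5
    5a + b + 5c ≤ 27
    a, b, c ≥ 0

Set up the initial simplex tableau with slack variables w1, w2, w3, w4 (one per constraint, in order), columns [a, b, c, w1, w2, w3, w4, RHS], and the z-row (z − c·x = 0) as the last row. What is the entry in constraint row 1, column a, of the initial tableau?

8

Constraint 1 has coefficient 8 on a.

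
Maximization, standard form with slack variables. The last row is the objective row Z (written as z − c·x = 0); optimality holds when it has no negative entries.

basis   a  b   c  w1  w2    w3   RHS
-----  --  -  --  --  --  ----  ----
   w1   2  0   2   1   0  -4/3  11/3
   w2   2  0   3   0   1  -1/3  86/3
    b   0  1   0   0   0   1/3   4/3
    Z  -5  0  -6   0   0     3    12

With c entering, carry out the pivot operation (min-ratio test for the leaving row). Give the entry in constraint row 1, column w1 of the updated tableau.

1/2

Ratio test on column c — row 1: (11/3)/2 = 11/6; row 2: (86/3)/3 = 86/9; row 3: entry 0 ≤ 0. Minimum is 11/6 at row 1 (w1 leaves); pivot element 2.
Divide row 1 by 2; eliminate column c from the other rows.
In the new row 1, the w1 entry is the old entry divided by the pivot: 1/2 = 1/2.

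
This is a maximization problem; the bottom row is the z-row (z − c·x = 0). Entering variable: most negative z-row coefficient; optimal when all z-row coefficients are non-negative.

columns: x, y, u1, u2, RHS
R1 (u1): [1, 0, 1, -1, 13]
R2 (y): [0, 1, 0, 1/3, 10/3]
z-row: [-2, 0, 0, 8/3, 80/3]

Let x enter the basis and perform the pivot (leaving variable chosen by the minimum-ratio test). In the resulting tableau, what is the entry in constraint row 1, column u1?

Ratio test on column x — row 1: 13/1 = 13; row 2: entry 0 ≤ 0. Minimum is 13 at row 1 (u1 leaves); pivot element 1.
Divide row 1 by 1; eliminate column x from the other rows.
In the new row 1, the u1 entry is the old entry divided by the pivot: 1/1 = 1.

1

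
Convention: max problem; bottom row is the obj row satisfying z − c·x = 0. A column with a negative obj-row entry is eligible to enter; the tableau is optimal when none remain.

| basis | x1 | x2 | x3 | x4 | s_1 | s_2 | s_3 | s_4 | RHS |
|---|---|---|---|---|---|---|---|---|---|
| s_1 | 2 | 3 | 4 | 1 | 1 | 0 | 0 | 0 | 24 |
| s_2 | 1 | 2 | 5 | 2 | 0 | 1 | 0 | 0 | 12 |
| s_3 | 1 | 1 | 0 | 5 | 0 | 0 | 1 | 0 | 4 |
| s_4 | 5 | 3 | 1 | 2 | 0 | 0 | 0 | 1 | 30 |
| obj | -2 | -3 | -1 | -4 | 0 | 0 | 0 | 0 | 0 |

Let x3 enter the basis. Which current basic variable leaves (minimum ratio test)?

Column x3 entries and ratios — s_1: 24/4 = 6; s_2: 12/5 = 12/5; s_3: 0 ≤ 0, skip; s_4: 30/1 = 30.
Smallest ratio is 12/5 in the row of s_2, so s_2 leaves.

s_2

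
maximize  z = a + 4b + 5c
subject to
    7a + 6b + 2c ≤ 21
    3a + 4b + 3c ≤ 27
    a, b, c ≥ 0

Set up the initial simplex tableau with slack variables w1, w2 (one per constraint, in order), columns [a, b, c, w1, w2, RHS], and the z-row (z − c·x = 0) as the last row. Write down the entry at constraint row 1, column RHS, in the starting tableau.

The RHS of constraint 1 is b_1 = 21.

21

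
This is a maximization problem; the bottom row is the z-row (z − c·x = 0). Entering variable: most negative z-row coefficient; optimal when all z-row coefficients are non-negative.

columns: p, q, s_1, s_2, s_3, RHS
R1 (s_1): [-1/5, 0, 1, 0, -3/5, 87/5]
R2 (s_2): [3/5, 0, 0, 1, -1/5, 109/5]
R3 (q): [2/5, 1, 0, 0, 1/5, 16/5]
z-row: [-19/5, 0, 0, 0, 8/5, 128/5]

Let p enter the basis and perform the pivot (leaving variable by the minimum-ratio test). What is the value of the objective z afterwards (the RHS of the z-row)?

Ratio test on column p — row 1: entry -1/5 ≤ 0; row 2: (109/5)/(3/5) = 109/3; row 3: (16/5)/(2/5) = 8. Minimum is 8 at row 3 (q leaves); pivot element 2/5.
Pivot on row 3; the z-row RHS becomes 128/5 − (-19/5)·8 = 56.

56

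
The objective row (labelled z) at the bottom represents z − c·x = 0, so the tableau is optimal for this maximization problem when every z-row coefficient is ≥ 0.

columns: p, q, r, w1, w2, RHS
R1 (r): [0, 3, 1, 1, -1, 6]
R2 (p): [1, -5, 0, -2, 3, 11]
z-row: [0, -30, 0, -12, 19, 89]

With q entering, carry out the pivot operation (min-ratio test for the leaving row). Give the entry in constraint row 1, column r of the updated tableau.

Ratio test on column q — row 1: 6/3 = 2; row 2: entry -5 ≤ 0. Minimum is 2 at row 1 (r leaves); pivot element 3.
Divide row 1 by 3; eliminate column q from the other rows.
In the new row 1, the r entry is the old entry divided by the pivot: 1/3 = 1/3.

1/3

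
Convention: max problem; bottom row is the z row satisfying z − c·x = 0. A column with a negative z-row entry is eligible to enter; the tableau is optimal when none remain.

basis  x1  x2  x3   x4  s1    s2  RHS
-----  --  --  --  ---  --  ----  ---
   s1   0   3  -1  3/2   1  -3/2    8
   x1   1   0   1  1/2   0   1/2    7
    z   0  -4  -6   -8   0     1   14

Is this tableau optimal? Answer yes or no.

The z-row has a negative entry -8 in column x4, so it is not optimal.

no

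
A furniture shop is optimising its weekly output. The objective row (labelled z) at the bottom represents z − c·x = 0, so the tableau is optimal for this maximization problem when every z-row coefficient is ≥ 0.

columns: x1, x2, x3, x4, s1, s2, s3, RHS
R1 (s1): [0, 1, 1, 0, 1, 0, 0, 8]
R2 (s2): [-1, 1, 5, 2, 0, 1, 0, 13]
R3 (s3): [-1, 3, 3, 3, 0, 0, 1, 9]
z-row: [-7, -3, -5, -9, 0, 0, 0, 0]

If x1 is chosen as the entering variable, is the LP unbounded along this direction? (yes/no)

yes

Every constraint-row entry in column x1 is ≤ 0, so increasing x1 is unbounded.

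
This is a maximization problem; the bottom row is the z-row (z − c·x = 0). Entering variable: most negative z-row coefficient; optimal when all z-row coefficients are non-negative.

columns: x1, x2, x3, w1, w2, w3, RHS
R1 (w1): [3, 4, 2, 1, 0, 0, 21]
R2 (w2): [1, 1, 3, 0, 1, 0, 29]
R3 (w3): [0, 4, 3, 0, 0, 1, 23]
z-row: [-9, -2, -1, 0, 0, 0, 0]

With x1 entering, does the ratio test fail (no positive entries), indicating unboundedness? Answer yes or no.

Column x1 has positive entries in row(s) 1, 2, so the ratio test bounds it — not unbounded.

no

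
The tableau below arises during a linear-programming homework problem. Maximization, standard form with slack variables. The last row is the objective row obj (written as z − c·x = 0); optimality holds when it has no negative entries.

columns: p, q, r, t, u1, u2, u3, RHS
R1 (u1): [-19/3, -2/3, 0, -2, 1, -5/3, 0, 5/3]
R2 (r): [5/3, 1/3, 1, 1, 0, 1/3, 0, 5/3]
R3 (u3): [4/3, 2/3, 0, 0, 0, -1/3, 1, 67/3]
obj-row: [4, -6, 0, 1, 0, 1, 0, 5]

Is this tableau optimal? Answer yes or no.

no

The obj-row has a negative entry -6 in column q, so it is not optimal.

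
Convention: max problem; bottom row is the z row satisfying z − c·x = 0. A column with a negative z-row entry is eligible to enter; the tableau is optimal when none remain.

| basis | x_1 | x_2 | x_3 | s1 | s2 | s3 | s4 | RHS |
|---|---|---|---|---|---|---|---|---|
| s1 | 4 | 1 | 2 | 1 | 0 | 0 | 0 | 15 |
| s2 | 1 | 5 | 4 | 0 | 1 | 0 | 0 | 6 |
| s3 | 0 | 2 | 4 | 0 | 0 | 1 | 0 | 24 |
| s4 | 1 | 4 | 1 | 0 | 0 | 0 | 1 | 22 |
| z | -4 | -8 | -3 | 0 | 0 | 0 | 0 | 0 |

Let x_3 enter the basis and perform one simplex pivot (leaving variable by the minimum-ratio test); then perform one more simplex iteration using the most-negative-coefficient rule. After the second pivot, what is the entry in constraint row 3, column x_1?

-2/5

Ratio test on column x_3 — row 1: 15/2 = 15/2; row 2: 6/4 = 3/2; row 3: 24/4 = 6; row 4: 22/1 = 22. Minimum is 3/2 at row 2 (s2 leaves); pivot element 4.
Divide row 2 by 4; eliminate column x_3 from the other rows.
Second iteration: most negative z-row entry is -17/4 in column x_2, so x_2 enters.
Ratio test on column x_2 — row 1: entry -3/2 ≤ 0; row 2: (3/2)/(5/4) = 6/5; row 3: entry -3 ≤ 0; row 4: (41/2)/(11/4) = 82/11. Minimum is 6/5 at row 2 (x_3 leaves); pivot element 5/4.
Divide row 2 by 5/4; eliminate column x_2 from the other rows.
After both pivots, the entry at constraint row 3, column x_1 is -2/5.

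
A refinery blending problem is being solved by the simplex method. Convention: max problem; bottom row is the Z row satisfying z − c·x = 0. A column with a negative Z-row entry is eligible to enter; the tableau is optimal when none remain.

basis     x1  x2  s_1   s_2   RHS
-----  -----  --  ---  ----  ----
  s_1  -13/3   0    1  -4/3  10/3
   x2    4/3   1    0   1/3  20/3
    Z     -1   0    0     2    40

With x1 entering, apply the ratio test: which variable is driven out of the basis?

Column x1 entries and ratios — s_1: -13/3 ≤ 0, skip; x2: (20/3)/(4/3) = 5.
Smallest ratio is 5 in the row of x2, so x2 leaves.

x2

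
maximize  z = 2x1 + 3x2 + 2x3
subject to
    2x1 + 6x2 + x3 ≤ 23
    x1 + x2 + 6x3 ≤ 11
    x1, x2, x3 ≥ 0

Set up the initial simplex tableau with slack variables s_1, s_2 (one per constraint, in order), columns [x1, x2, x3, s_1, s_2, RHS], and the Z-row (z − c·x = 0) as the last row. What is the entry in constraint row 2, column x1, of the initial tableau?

1

Constraint 2 has coefficient 1 on x1.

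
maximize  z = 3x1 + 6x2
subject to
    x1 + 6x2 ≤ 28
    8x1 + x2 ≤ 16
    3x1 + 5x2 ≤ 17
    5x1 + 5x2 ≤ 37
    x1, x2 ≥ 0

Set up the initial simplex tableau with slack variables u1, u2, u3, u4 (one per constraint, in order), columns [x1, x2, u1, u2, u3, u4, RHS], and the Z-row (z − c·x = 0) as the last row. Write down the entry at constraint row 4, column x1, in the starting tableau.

5

Constraint 4 has coefficient 5 on x1.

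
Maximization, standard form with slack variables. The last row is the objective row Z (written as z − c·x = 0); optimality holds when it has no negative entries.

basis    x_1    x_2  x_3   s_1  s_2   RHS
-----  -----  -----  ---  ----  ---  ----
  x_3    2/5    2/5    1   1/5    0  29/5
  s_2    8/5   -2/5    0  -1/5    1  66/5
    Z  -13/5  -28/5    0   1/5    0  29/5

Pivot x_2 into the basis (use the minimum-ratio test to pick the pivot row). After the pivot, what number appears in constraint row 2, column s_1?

Ratio test on column x_2 — row 1: (29/5)/(2/5) = 29/2; row 2: entry -2/5 ≤ 0. Minimum is 29/2 at row 1 (x_3 leaves); pivot element 2/5.
Divide row 1 by 2/5; eliminate column x_2 from the other rows.
Row 2 update in column s_1: -1/5 − (-2/5)·(1/2) = 0.

0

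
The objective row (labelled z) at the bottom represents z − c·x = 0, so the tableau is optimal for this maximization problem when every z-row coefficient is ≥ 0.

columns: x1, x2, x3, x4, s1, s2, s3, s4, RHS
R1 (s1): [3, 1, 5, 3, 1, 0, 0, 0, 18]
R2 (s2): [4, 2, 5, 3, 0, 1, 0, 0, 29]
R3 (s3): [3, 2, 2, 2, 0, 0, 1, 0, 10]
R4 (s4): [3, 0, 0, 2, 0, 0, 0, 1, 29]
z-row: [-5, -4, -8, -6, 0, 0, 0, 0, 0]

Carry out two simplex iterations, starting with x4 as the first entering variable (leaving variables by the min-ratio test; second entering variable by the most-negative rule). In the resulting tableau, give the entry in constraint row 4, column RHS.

22

Ratio test on column x4 — row 1: 18/3 = 6; row 2: 29/3 = 29/3; row 3: 10/2 = 5; row 4: 29/2 = 29/2. Minimum is 5 at row 3 (s3 leaves); pivot element 2.
Divide row 3 by 2; eliminate column x4 from the other rows.
Second iteration: most negative z-row entry is -2 in column x3, so x3 enters.
Ratio test on column x3 — row 1: 3/2 = 3/2; row 2: 14/2 = 7; row 3: 5/1 = 5; row 4: entry -2 ≤ 0. Minimum is 3/2 at row 1 (s1 leaves); pivot element 2.
Divide row 1 by 2; eliminate column x3 from the other rows.
After both pivots, the entry at constraint row 4, column RHS is 22.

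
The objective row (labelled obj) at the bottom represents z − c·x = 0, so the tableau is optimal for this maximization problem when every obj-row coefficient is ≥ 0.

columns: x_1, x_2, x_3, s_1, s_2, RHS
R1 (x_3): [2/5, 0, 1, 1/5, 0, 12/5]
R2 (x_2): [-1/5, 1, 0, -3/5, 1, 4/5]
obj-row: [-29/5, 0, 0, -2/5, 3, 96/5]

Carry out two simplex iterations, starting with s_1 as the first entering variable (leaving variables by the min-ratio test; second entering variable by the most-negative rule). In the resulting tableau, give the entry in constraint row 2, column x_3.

Ratio test on column s_1 — row 1: (12/5)/(1/5) = 12; row 2: entry -3/5 ≤ 0. Minimum is 12 at row 1 (x_3 leaves); pivot element 1/5.
Divide row 1 by 1/5; eliminate column s_1 from the other rows.
Second iteration: most negative obj-row entry is -5 in column x_1, so x_1 enters.
Ratio test on column x_1 — row 1: 12/2 = 6; row 2: 8/1 = 8. Minimum is 6 at row 1 (s_1 leaves); pivot element 2.
Divide row 1 by 2; eliminate column x_1 from the other rows.
After both pivots, the entry at constraint row 2, column x_3 is 1/2.

1/2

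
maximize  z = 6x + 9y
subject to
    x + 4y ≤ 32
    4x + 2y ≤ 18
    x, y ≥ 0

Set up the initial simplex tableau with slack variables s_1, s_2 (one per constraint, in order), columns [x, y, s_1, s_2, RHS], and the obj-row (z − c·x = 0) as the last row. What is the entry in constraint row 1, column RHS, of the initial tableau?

32

The RHS of constraint 1 is b_1 = 32.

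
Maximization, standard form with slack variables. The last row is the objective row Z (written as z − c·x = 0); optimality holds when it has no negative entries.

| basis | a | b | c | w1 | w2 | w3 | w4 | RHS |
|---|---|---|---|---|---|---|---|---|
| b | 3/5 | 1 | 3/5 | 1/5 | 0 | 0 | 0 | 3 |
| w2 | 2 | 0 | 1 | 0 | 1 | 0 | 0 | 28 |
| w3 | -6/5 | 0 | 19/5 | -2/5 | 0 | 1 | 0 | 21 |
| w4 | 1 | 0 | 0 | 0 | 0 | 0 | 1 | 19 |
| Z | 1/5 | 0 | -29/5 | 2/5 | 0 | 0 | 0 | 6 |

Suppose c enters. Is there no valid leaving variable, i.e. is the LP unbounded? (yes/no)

Column c has positive entries in row(s) 1, 2, 3, so the ratio test bounds it — not unbounded.

no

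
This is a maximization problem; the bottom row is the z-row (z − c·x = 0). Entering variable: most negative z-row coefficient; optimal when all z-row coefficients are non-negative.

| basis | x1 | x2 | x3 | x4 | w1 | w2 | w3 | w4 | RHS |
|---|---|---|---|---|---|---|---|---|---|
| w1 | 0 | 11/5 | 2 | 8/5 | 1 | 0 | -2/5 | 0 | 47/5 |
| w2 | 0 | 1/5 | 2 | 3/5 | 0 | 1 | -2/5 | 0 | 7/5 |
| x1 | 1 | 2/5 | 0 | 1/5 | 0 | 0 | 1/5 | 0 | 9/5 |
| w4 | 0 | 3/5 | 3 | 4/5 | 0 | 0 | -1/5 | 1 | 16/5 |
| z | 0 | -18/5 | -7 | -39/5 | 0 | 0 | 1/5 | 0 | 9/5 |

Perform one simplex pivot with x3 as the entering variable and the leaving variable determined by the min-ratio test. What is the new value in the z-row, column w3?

-6/5

Ratio test on column x3 — row 1: (47/5)/2 = 47/10; row 2: (7/5)/2 = 7/10; row 3: entry 0 ≤ 0; row 4: (16/5)/3 = 16/15. Minimum is 7/10 at row 2 (w2 leaves); pivot element 2.
Divide row 2 by 2; eliminate column x3 from the other rows.
z-row update in column w3: 1/5 − (-7)·(-1/5) = -6/5.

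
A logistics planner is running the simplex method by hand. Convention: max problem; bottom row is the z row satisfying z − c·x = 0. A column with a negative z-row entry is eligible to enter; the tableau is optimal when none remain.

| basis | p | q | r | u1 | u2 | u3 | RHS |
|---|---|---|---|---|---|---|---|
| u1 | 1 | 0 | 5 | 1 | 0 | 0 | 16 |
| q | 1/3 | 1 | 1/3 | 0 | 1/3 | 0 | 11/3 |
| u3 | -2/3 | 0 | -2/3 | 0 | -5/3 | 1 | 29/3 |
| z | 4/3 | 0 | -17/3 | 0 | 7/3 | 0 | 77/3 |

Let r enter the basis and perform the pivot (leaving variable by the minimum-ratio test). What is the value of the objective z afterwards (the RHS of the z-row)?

219/5

Ratio test on column r — row 1: 16/5 = 16/5; row 2: (11/3)/(1/3) = 11; row 3: entry -2/3 ≤ 0. Minimum is 16/5 at row 1 (u1 leaves); pivot element 5.
Pivot on row 1; the z-row RHS becomes 77/3 − (-17/3)·(16/5) = 219/5.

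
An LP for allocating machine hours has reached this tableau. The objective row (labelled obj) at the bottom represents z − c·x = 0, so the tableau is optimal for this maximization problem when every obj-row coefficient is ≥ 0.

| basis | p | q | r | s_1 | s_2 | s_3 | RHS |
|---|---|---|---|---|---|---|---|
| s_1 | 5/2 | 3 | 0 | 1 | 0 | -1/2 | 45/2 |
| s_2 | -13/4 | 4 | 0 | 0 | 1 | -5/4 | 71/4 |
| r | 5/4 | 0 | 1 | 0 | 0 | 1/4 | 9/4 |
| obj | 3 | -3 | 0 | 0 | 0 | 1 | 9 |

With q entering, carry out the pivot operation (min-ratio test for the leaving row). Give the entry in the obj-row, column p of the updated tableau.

9/16

Ratio test on column q — row 1: (45/2)/3 = 15/2; row 2: (71/4)/4 = 71/16; row 3: entry 0 ≤ 0. Minimum is 71/16 at row 2 (s_2 leaves); pivot element 4.
Divide row 2 by 4; eliminate column q from the other rows.
obj-row update in column p: 3 − (-3)·(-13/16) = 9/16.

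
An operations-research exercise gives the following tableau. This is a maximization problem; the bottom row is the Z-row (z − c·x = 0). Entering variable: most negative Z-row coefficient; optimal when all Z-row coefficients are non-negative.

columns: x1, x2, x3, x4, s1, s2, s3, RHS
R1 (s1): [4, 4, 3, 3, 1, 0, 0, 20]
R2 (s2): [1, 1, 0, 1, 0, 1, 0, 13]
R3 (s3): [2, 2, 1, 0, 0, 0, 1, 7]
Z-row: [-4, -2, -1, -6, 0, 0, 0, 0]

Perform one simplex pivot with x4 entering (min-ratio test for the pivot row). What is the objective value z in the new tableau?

40

Ratio test on column x4 — row 1: 20/3 = 20/3; row 2: 13/1 = 13; row 3: entry 0 ≤ 0. Minimum is 20/3 at row 1 (s1 leaves); pivot element 3.
Pivot on row 1; the Z-row RHS becomes 0 − (-6)·(20/3) = 40.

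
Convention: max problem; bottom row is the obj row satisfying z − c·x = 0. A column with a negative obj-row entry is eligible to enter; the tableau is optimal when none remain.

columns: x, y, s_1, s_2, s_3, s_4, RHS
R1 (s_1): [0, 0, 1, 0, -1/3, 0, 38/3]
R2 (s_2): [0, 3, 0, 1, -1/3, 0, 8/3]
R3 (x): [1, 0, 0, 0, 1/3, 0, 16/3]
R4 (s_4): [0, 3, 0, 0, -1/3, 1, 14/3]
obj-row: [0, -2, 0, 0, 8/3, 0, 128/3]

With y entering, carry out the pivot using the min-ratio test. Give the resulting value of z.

400/9

Ratio test on column y — row 1: entry 0 ≤ 0; row 2: (8/3)/3 = 8/9; row 3: entry 0 ≤ 0; row 4: (14/3)/3 = 14/9. Minimum is 8/9 at row 2 (s_2 leaves); pivot element 3.
Pivot on row 2; the obj-row RHS becomes 128/3 − (-2)·(8/9) = 400/9.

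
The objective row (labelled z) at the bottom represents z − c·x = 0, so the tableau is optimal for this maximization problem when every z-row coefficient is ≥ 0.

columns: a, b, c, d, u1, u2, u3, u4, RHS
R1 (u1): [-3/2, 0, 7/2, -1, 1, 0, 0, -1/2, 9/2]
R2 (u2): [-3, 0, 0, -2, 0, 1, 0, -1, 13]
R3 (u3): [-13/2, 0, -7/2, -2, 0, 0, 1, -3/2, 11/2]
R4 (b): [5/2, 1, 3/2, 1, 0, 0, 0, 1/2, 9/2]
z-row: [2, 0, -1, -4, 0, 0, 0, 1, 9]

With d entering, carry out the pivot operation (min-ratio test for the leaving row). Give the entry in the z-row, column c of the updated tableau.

Ratio test on column d — row 1: entry -1 ≤ 0; row 2: entry -2 ≤ 0; row 3: entry -2 ≤ 0; row 4: (9/2)/1 = 9/2. Minimum is 9/2 at row 4 (b leaves); pivot element 1.
Divide row 4 by 1; eliminate column d from the other rows.
z-row update in column c: -1 − (-4)·(3/2) = 5.

5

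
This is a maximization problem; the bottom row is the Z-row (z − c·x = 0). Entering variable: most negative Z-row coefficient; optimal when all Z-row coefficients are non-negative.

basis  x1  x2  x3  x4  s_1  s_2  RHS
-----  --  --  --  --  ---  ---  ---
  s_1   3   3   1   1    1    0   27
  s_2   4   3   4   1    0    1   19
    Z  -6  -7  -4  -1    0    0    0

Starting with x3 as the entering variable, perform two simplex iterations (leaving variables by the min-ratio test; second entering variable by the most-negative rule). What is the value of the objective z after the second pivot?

Ratio test on column x3 — row 1: 27/1 = 27; row 2: 19/4 = 19/4. Minimum is 19/4 at row 2 (s_2 leaves); pivot element 4.
Pivot on row 2; the Z-row RHS becomes 0 − (-4)·(19/4) = 19.
Next entering variable (most negative Z-row entry -4): x2.
Ratio test on column x2 — row 1: (89/4)/(9/4) = 89/9; row 2: (19/4)/(3/4) = 19/3. Minimum is 19/3 at row 2 (x3 leaves); pivot element 3/4.
After the second pivot the Z-row RHS is 19 − (-4)·(19/3) = 133/3.

133/3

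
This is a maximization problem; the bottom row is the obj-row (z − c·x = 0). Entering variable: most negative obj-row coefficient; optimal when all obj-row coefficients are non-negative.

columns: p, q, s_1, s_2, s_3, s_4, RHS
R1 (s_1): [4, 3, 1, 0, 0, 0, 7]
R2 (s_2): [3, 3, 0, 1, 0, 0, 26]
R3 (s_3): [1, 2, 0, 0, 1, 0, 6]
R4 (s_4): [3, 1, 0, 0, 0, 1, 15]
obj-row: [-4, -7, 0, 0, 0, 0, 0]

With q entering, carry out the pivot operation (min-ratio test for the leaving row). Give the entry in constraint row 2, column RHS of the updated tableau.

Ratio test on column q — row 1: 7/3 = 7/3; row 2: 26/3 = 26/3; row 3: 6/2 = 3; row 4: 15/1 = 15. Minimum is 7/3 at row 1 (s_1 leaves); pivot element 3.
Divide row 1 by 3; eliminate column q from the other rows.
Row 2 update in column RHS: 26 − 3·(7/3) = 19.

19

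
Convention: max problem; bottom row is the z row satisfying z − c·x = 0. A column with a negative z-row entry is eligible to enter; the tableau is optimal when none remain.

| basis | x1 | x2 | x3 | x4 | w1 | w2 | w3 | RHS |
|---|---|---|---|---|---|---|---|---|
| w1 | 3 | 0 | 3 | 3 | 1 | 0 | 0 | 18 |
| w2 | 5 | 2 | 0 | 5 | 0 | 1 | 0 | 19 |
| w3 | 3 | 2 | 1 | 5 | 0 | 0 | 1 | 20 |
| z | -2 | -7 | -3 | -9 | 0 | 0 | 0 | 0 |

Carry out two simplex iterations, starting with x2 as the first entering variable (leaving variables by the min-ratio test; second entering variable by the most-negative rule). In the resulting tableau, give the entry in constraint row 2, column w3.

Ratio test on column x2 — row 1: entry 0 ≤ 0; row 2: 19/2 = 19/2; row 3: 20/2 = 10. Minimum is 19/2 at row 2 (w2 leaves); pivot element 2.
Divide row 2 by 2; eliminate column x2 from the other rows.
Second iteration: most negative z-row entry is -3 in column x3, so x3 enters.
Ratio test on column x3 — row 1: 18/3 = 6; row 2: entry 0 ≤ 0; row 3: 1/1 = 1. Minimum is 1 at row 3 (w3 leaves); pivot element 1.
Divide row 3 by 1; eliminate column x3 from the other rows.
After both pivots, the entry at constraint row 2, column w3 is 0.

0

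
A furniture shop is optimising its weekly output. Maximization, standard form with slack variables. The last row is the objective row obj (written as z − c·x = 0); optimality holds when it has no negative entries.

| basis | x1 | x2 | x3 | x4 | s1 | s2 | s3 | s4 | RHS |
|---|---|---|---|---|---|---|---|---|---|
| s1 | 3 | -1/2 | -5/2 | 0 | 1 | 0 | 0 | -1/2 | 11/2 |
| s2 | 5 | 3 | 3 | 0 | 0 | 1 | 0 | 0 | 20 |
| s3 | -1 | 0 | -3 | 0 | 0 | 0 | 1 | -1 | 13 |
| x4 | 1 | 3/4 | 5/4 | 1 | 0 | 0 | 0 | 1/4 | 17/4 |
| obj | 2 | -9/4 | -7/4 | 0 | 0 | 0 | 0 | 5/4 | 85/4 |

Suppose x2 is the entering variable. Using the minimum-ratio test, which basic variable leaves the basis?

x4

Column x2 entries and ratios — s1: -1/2 ≤ 0, skip; s2: 20/3 = 20/3; s3: 0 ≤ 0, skip; x4: (17/4)/(3/4) = 17/3.
Smallest ratio is 17/3 in the row of x4, so x4 leaves.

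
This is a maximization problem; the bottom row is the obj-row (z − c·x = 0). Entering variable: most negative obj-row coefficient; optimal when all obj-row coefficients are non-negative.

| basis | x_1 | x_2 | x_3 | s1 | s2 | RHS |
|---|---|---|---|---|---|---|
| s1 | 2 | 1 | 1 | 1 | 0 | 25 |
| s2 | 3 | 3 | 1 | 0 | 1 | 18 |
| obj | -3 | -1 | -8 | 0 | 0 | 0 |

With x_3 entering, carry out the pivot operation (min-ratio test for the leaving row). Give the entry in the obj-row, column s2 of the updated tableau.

8

Ratio test on column x_3 — row 1: 25/1 = 25; row 2: 18/1 = 18. Minimum is 18 at row 2 (s2 leaves); pivot element 1.
Divide row 2 by 1; eliminate column x_3 from the other rows.
obj-row update in column s2: 0 − (-8)·1 = 8.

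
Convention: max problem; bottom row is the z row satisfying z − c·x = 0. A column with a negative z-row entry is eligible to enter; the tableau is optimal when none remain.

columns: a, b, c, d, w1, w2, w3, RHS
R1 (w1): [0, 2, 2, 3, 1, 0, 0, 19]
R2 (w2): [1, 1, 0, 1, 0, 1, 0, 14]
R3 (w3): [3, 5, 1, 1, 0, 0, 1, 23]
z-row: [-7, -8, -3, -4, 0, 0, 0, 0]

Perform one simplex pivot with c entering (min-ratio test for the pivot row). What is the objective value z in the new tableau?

57/2

Ratio test on column c — row 1: 19/2 = 19/2; row 2: entry 0 ≤ 0; row 3: 23/1 = 23. Minimum is 19/2 at row 1 (w1 leaves); pivot element 2.
Pivot on row 1; the z-row RHS becomes 0 − (-3)·(19/2) = 57/2.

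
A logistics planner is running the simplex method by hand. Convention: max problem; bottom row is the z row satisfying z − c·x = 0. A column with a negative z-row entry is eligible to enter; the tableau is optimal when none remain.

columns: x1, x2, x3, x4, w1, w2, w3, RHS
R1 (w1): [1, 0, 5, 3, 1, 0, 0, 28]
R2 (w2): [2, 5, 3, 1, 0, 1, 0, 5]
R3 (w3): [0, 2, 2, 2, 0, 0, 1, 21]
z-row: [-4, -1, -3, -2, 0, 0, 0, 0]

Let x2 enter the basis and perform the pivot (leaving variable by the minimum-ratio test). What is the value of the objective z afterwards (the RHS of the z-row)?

1

Ratio test on column x2 — row 1: entry 0 ≤ 0; row 2: 5/5 = 1; row 3: 21/2 = 21/2. Minimum is 1 at row 2 (w2 leaves); pivot element 5.
Pivot on row 2; the z-row RHS becomes 0 − (-1)·1 = 1.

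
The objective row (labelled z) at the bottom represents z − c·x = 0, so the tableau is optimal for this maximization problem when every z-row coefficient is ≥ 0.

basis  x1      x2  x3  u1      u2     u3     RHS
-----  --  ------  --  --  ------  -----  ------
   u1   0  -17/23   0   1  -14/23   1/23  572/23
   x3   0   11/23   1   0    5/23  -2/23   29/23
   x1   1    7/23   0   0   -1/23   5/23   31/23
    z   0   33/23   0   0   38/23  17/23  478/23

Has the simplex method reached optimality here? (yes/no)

Every z-row coefficient is ≥ 0, so the tableau is optimal.

yes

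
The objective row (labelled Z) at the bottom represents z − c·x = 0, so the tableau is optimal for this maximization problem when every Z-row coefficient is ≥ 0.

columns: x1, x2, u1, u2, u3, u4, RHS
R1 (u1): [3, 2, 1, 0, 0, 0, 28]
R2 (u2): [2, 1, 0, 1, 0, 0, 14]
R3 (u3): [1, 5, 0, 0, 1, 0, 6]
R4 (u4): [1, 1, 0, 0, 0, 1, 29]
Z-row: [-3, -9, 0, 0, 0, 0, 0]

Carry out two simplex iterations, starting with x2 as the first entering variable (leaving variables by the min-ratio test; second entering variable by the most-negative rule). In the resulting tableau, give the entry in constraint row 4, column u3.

-1

Ratio test on column x2 — row 1: 28/2 = 14; row 2: 14/1 = 14; row 3: 6/5 = 6/5; row 4: 29/1 = 29. Minimum is 6/5 at row 3 (u3 leaves); pivot element 5.
Divide row 3 by 5; eliminate column x2 from the other rows.
Second iteration: most negative Z-row entry is -6/5 in column x1, so x1 enters.
Ratio test on column x1 — row 1: (128/5)/(13/5) = 128/13; row 2: (64/5)/(9/5) = 64/9; row 3: (6/5)/(1/5) = 6; row 4: (139/5)/(4/5) = 139/4. Minimum is 6 at row 3 (x2 leaves); pivot element 1/5.
Divide row 3 by 1/5; eliminate column x1 from the other rows.
After both pivots, the entry at constraint row 4, column u3 is -1.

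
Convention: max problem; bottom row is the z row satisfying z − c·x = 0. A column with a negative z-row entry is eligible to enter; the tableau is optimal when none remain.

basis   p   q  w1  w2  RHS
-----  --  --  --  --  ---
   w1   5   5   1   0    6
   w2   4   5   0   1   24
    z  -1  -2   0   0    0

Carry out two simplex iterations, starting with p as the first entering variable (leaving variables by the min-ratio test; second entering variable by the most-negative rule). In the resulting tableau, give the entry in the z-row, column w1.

2/5

Ratio test on column p — row 1: 6/5 = 6/5; row 2: 24/4 = 6. Minimum is 6/5 at row 1 (w1 leaves); pivot element 5.
Divide row 1 by 5; eliminate column p from the other rows.
Second iteration: most negative z-row entry is -1 in column q, so q enters.
Ratio test on column q — row 1: (6/5)/1 = 6/5; row 2: (96/5)/1 = 96/5. Minimum is 6/5 at row 1 (p leaves); pivot element 1.
Divide row 1 by 1; eliminate column q from the other rows.
After both pivots, the entry at the z-row, column w1 is 2/5.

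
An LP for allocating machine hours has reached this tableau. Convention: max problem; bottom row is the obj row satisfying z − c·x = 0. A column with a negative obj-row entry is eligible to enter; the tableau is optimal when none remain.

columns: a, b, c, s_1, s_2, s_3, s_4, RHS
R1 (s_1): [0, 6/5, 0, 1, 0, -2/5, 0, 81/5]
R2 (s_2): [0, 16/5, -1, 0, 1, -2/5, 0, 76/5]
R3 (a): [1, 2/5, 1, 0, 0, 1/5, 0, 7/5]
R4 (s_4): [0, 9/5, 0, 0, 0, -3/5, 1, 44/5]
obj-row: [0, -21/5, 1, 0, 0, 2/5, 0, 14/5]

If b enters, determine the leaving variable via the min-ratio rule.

Column b entries and ratios — s_1: (81/5)/(6/5) = 27/2; s_2: (76/5)/(16/5) = 19/4; a: (7/5)/(2/5) = 7/2; s_4: (44/5)/(9/5) = 44/9.
Smallest ratio is 7/2 in the row of a, so a leaves.

a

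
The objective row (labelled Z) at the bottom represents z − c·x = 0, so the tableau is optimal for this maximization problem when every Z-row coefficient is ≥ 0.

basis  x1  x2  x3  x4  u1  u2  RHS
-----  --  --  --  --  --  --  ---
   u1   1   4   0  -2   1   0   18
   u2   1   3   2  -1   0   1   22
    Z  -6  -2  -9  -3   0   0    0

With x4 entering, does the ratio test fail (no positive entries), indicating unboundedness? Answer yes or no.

yes

Every constraint-row entry in column x4 is ≤ 0, so increasing x4 is unbounded.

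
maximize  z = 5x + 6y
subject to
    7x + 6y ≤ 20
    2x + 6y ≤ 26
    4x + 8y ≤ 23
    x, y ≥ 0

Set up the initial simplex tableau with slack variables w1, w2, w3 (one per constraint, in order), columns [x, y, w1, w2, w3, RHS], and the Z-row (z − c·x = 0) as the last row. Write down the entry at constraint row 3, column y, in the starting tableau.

8

Constraint 3 has coefficient 8 on y.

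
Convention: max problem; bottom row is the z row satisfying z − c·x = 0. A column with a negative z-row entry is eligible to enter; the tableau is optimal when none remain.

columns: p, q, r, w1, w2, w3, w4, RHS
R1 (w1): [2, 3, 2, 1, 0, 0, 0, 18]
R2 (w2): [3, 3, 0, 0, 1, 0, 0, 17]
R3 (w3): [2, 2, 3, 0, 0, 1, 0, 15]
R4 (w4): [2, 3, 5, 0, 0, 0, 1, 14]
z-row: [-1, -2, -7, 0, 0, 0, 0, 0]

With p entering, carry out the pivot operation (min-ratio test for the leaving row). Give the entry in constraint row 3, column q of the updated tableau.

Ratio test on column p — row 1: 18/2 = 9; row 2: 17/3 = 17/3; row 3: 15/2 = 15/2; row 4: 14/2 = 7. Minimum is 17/3 at row 2 (w2 leaves); pivot element 3.
Divide row 2 by 3; eliminate column p from the other rows.
Row 3 update in column q: 2 − 2·1 = 0.

0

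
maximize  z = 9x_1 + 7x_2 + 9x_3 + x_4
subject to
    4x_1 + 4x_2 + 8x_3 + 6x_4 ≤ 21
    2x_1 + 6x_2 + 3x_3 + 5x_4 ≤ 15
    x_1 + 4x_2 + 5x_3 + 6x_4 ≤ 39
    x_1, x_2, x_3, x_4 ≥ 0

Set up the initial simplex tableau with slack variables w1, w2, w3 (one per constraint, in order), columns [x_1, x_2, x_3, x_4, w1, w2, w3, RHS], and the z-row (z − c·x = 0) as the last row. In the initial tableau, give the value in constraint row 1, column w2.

Slack w2 belongs to constraint 2; its column is the unit vector e_2, so the entry in row 1 is 0.

0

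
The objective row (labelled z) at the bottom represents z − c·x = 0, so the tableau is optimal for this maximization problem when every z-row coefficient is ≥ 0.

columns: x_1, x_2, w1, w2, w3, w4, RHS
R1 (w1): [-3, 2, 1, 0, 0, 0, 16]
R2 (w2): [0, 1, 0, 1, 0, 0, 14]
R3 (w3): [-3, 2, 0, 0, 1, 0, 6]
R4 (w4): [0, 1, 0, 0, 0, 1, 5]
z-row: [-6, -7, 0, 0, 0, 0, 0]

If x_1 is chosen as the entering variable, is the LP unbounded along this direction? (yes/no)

Every constraint-row entry in column x_1 is ≤ 0, so increasing x_1 is unbounded.

yes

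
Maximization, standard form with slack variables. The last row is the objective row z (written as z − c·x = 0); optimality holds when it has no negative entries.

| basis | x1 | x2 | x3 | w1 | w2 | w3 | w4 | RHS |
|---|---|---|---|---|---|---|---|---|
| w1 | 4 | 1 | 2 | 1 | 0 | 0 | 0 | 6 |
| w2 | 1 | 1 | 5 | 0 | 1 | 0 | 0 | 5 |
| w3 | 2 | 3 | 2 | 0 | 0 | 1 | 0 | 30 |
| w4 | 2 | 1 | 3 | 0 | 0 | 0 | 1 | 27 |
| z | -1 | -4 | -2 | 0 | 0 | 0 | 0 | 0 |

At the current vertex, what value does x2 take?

0

x2 is not in the basis, so in the current basic feasible solution x2 = 0.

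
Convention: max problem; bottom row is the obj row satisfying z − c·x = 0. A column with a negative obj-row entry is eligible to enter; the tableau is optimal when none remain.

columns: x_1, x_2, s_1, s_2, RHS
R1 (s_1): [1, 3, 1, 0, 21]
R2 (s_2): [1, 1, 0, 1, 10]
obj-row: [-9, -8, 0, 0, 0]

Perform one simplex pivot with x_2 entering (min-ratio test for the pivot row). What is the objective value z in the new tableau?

56

Ratio test on column x_2 — row 1: 21/3 = 7; row 2: 10/1 = 10. Minimum is 7 at row 1 (s_1 leaves); pivot element 3.
Pivot on row 1; the obj-row RHS becomes 0 − (-8)·7 = 56.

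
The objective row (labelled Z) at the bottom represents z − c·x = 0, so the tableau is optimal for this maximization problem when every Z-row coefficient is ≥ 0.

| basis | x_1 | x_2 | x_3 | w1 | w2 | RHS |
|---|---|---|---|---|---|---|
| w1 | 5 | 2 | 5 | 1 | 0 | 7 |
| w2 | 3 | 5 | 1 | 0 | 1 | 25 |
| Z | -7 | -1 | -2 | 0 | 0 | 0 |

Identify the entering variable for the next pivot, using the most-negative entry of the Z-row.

x_1

Negative Z-row entries: x_1: -7, x_2: -1, x_3: -2.
The most negative is -7 in column x_1, so x_1 enters.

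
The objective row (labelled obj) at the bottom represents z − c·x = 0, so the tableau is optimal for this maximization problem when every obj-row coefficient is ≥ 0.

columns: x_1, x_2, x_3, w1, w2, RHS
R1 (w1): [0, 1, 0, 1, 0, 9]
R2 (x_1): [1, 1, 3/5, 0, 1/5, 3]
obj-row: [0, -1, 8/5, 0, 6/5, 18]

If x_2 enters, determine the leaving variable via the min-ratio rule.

x_1

Column x_2 entries and ratios — w1: 9/1 = 9; x_1: 3/1 = 3.
Smallest ratio is 3 in the row of x_1, so x_1 leaves.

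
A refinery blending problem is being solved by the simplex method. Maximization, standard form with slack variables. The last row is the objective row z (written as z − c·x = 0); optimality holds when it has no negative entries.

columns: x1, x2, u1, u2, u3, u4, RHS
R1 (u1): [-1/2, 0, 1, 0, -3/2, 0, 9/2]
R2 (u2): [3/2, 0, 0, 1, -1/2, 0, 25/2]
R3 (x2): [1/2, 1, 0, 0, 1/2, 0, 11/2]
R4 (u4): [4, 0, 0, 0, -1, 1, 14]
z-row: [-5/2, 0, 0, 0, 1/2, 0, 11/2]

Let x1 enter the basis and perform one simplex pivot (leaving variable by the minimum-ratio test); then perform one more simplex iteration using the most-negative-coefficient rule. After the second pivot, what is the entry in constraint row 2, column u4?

Ratio test on column x1 — row 1: entry -1/2 ≤ 0; row 2: (25/2)/(3/2) = 25/3; row 3: (11/2)/(1/2) = 11; row 4: 14/4 = 7/2. Minimum is 7/2 at row 4 (u4 leaves); pivot element 4.
Divide row 4 by 4; eliminate column x1 from the other rows.
Second iteration: most negative z-row entry is -1/8 in column u3, so u3 enters.
Ratio test on column u3 — row 1: entry -13/8 ≤ 0; row 2: entry -1/8 ≤ 0; row 3: (15/4)/(5/8) = 6; row 4: entry -1/4 ≤ 0. Minimum is 6 at row 3 (x2 leaves); pivot element 5/8.
Divide row 3 by 5/8; eliminate column u3 from the other rows.
After both pivots, the entry at constraint row 2, column u4 is -2/5.

-2/5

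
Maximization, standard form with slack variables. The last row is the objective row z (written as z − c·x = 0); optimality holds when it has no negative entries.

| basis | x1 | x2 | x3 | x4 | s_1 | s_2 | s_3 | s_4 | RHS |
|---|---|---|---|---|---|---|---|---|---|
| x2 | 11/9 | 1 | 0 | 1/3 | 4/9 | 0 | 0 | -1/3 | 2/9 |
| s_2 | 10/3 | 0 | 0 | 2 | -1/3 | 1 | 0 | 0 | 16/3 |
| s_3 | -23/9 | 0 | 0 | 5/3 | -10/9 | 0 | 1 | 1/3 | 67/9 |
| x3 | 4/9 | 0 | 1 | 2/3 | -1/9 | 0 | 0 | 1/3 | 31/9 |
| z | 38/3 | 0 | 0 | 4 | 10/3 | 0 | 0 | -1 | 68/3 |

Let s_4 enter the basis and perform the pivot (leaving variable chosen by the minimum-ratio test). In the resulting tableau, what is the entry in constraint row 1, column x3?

1

Ratio test on column s_4 — row 1: entry -1/3 ≤ 0; row 2: entry 0 ≤ 0; row 3: (67/9)/(1/3) = 67/3; row 4: (31/9)/(1/3) = 31/3. Minimum is 31/3 at row 4 (x3 leaves); pivot element 1/3.
Divide row 4 by 1/3; eliminate column s_4 from the other rows.
Row 1 update in column x3: 0 − (-1/3)·3 = 1.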